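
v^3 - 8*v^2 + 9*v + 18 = (v - 6)*(v - 3)*(v + 1)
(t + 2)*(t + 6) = t^2 + 8*t + 12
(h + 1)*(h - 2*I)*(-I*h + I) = -I*h^3 - 2*h^2 + I*h + 2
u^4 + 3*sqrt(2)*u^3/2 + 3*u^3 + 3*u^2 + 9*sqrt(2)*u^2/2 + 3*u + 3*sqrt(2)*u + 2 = (u + 1)*(u + 2)*(u + sqrt(2)/2)*(u + sqrt(2))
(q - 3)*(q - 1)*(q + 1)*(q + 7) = q^4 + 4*q^3 - 22*q^2 - 4*q + 21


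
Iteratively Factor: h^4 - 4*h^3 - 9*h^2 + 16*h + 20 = (h + 2)*(h^3 - 6*h^2 + 3*h + 10) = (h - 5)*(h + 2)*(h^2 - h - 2) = (h - 5)*(h + 1)*(h + 2)*(h - 2)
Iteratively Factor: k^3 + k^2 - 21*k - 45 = (k + 3)*(k^2 - 2*k - 15) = (k - 5)*(k + 3)*(k + 3)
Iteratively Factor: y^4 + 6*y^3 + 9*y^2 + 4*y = (y + 1)*(y^3 + 5*y^2 + 4*y) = (y + 1)^2*(y^2 + 4*y) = y*(y + 1)^2*(y + 4)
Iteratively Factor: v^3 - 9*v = (v + 3)*(v^2 - 3*v) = (v - 3)*(v + 3)*(v)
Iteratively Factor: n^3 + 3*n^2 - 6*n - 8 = (n + 4)*(n^2 - n - 2) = (n - 2)*(n + 4)*(n + 1)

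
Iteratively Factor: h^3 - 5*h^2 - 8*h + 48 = (h - 4)*(h^2 - h - 12) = (h - 4)^2*(h + 3)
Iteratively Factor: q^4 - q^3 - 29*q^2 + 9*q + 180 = (q - 5)*(q^3 + 4*q^2 - 9*q - 36) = (q - 5)*(q - 3)*(q^2 + 7*q + 12) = (q - 5)*(q - 3)*(q + 4)*(q + 3)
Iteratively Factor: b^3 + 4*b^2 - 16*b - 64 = (b - 4)*(b^2 + 8*b + 16) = (b - 4)*(b + 4)*(b + 4)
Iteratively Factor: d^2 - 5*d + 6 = (d - 3)*(d - 2)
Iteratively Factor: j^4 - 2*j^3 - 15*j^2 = (j)*(j^3 - 2*j^2 - 15*j) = j*(j - 5)*(j^2 + 3*j) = j^2*(j - 5)*(j + 3)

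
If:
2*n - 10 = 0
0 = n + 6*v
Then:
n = 5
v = -5/6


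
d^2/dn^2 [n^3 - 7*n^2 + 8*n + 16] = 6*n - 14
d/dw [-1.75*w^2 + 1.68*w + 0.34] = 1.68 - 3.5*w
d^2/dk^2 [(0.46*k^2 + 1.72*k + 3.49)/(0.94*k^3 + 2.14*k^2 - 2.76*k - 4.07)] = (0.812912000000001*k^6 + 9.11875199999999*k^5 + 64.925424*k^4 + 167.078344*k^3 + 144.573648*k^2 + 46.317372*k + 90.562752)/(0.830584*k^9 + 5.672712*k^8 + 5.598264*k^7 - 34.300508*k^6 - 65.560728*k^5 + 56.343324*k^4 + 169.92273*k^3 + 13.335762*k^2 - 137.157372*k - 67.419143)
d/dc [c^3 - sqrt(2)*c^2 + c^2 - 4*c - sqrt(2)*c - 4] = 3*c^2 - 2*sqrt(2)*c + 2*c - 4 - sqrt(2)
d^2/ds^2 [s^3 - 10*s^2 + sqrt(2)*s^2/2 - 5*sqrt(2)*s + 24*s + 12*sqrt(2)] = 6*s - 20 + sqrt(2)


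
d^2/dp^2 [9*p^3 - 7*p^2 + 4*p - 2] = 54*p - 14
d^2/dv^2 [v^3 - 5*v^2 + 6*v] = 6*v - 10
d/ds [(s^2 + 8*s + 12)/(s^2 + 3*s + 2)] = -5/(s^2 + 2*s + 1)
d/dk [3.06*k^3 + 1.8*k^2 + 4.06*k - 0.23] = 9.18*k^2 + 3.6*k + 4.06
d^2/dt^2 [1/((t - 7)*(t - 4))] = 2*((t - 7)^2 + (t - 7)*(t - 4) + (t - 4)^2)/((t - 7)^3*(t - 4)^3)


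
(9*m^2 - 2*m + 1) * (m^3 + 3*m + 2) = 9*m^5 - 2*m^4 + 28*m^3 + 12*m^2 - m + 2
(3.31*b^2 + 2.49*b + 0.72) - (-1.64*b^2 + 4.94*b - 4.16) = 4.95*b^2 - 2.45*b + 4.88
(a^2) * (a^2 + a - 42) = a^4 + a^3 - 42*a^2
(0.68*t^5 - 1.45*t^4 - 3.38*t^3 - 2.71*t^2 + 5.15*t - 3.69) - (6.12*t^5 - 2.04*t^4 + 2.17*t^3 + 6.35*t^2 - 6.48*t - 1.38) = -5.44*t^5 + 0.59*t^4 - 5.55*t^3 - 9.06*t^2 + 11.63*t - 2.31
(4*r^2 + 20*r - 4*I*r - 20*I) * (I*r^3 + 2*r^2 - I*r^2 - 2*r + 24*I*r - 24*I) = 4*I*r^5 + 12*r^4 + 16*I*r^4 + 48*r^3 + 68*I*r^3 + 36*r^2 + 352*I*r^2 + 384*r - 440*I*r - 480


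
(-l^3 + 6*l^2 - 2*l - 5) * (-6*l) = 6*l^4 - 36*l^3 + 12*l^2 + 30*l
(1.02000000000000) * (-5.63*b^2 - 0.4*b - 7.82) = -5.7426*b^2 - 0.408*b - 7.9764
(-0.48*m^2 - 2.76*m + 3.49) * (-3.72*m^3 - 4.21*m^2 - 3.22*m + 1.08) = 1.7856*m^5 + 12.288*m^4 + 0.182399999999998*m^3 - 6.3241*m^2 - 14.2186*m + 3.7692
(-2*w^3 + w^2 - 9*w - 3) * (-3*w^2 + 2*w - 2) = 6*w^5 - 7*w^4 + 33*w^3 - 11*w^2 + 12*w + 6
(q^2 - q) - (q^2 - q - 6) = 6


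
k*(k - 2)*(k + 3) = k^3 + k^2 - 6*k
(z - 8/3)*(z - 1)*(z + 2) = z^3 - 5*z^2/3 - 14*z/3 + 16/3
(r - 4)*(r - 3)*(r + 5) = r^3 - 2*r^2 - 23*r + 60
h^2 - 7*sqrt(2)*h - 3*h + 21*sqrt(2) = (h - 3)*(h - 7*sqrt(2))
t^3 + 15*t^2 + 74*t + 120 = (t + 4)*(t + 5)*(t + 6)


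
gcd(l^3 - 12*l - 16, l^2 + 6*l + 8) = l + 2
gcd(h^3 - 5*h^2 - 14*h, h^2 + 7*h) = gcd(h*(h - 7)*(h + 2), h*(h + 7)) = h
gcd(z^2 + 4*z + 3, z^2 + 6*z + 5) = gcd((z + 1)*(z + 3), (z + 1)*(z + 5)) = z + 1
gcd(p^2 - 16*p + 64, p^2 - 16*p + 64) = p^2 - 16*p + 64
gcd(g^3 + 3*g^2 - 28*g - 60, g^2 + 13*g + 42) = g + 6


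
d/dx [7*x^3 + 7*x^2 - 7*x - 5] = 21*x^2 + 14*x - 7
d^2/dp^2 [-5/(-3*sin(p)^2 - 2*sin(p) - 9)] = 10*(-18*sin(p)^4 - 9*sin(p)^3 + 79*sin(p)^2 + 27*sin(p) - 23)/(3*sin(p)^2 + 2*sin(p) + 9)^3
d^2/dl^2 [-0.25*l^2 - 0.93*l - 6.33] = -0.500000000000000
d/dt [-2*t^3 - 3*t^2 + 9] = 6*t*(-t - 1)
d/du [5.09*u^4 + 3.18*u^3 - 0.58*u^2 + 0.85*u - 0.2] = 20.36*u^3 + 9.54*u^2 - 1.16*u + 0.85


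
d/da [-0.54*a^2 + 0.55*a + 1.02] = 0.55 - 1.08*a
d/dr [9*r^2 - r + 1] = 18*r - 1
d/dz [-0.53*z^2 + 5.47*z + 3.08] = 5.47 - 1.06*z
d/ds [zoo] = 0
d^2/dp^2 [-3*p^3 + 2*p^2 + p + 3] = 4 - 18*p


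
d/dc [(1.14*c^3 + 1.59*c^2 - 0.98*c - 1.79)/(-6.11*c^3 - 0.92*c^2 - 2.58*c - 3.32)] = (8.6661*c^4 - 17.858*c^3 - 49.1689*c^2 - 13.8512*c - 1.3646)/(37.3321*c^6 + 11.2424*c^5 + 32.374*c^4 + 45.3176*c^3 + 12.7652*c^2 + 17.1312*c + 11.0224)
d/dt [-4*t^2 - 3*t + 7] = -8*t - 3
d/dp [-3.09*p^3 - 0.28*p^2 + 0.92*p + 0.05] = -9.27*p^2 - 0.56*p + 0.92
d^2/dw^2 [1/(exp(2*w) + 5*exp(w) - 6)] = (2*(2*exp(w) + 5)^2*exp(w) - (4*exp(w) + 5)*(exp(2*w) + 5*exp(w) - 6))*exp(w)/(exp(2*w) + 5*exp(w) - 6)^3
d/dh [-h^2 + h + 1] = 1 - 2*h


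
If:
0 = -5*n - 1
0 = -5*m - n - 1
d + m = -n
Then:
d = 9/25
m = -4/25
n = -1/5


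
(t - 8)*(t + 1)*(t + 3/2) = t^3 - 11*t^2/2 - 37*t/2 - 12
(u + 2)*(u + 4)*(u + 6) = u^3 + 12*u^2 + 44*u + 48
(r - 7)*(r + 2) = r^2 - 5*r - 14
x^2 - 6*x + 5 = (x - 5)*(x - 1)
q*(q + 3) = q^2 + 3*q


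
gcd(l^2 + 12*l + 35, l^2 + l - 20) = l + 5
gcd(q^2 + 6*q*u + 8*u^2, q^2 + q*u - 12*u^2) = q + 4*u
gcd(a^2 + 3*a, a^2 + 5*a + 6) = a + 3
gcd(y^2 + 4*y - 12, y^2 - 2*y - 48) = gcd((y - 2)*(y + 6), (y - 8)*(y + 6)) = y + 6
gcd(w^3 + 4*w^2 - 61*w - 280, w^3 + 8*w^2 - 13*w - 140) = w^2 + 12*w + 35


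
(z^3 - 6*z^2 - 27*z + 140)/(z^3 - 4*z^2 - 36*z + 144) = (z^2 - 2*z - 35)/(z^2 - 36)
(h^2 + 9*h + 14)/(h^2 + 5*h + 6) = (h + 7)/(h + 3)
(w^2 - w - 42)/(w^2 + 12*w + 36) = (w - 7)/(w + 6)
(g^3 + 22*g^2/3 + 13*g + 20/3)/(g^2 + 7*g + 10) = (3*g^2 + 7*g + 4)/(3*(g + 2))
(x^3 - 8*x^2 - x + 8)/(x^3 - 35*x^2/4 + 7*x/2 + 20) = 4*(x^2 - 1)/(4*x^2 - 3*x - 10)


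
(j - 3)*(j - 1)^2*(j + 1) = j^4 - 4*j^3 + 2*j^2 + 4*j - 3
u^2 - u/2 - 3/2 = (u - 3/2)*(u + 1)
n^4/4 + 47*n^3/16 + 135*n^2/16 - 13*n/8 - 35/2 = (n/4 + 1)*(n - 5/4)*(n + 2)*(n + 7)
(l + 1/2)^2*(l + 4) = l^3 + 5*l^2 + 17*l/4 + 1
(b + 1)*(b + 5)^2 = b^3 + 11*b^2 + 35*b + 25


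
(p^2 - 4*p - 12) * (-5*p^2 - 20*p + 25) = -5*p^4 + 165*p^2 + 140*p - 300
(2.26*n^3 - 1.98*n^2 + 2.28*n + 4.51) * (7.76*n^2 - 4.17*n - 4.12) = 17.5376*n^5 - 24.789*n^4 + 16.6382*n^3 + 33.6476*n^2 - 28.2003*n - 18.5812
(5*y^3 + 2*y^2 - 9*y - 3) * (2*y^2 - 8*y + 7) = 10*y^5 - 36*y^4 + y^3 + 80*y^2 - 39*y - 21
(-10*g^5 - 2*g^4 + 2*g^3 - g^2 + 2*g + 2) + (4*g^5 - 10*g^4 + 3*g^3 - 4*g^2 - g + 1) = -6*g^5 - 12*g^4 + 5*g^3 - 5*g^2 + g + 3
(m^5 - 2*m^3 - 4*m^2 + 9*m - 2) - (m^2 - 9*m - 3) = m^5 - 2*m^3 - 5*m^2 + 18*m + 1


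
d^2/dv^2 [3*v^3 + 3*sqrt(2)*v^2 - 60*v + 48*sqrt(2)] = 18*v + 6*sqrt(2)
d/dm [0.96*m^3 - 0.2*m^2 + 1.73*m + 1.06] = 2.88*m^2 - 0.4*m + 1.73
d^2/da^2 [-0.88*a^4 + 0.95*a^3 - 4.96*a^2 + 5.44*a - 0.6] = -10.56*a^2 + 5.7*a - 9.92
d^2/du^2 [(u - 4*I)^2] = 2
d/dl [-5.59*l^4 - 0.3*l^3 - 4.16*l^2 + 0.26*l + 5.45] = -22.36*l^3 - 0.9*l^2 - 8.32*l + 0.26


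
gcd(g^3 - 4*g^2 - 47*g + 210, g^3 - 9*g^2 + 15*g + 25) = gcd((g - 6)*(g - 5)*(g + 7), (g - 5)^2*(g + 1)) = g - 5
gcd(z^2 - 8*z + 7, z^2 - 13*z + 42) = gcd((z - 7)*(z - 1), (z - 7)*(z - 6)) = z - 7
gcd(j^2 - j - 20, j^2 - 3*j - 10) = j - 5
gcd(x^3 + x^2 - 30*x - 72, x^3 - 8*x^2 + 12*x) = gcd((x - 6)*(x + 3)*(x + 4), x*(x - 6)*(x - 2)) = x - 6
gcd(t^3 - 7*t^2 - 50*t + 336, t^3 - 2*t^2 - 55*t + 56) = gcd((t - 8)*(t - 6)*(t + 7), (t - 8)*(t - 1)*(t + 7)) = t^2 - t - 56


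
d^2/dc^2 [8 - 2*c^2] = -4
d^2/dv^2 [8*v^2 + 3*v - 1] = 16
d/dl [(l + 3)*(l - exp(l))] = l + (1 - exp(l))*(l + 3) - exp(l)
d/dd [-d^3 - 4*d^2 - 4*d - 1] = -3*d^2 - 8*d - 4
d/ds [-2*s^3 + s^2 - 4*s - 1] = -6*s^2 + 2*s - 4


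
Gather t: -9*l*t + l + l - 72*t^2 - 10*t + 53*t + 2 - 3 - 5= 2*l - 72*t^2 + t*(43 - 9*l) - 6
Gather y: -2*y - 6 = -2*y - 6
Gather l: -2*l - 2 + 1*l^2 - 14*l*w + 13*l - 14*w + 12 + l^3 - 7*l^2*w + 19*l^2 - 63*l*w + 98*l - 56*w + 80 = l^3 + l^2*(20 - 7*w) + l*(109 - 77*w) - 70*w + 90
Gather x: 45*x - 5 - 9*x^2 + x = -9*x^2 + 46*x - 5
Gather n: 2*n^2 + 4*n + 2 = 2*n^2 + 4*n + 2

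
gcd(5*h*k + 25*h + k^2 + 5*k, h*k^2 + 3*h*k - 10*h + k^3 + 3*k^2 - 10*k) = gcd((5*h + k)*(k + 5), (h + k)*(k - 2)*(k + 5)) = k + 5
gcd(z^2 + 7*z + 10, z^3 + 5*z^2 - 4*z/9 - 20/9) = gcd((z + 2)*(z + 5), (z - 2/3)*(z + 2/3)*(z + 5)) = z + 5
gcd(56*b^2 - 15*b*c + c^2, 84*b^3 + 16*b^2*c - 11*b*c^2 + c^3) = 7*b - c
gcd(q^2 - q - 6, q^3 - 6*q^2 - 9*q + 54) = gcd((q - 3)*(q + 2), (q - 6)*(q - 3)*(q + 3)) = q - 3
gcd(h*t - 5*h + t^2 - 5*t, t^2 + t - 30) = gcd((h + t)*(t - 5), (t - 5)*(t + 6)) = t - 5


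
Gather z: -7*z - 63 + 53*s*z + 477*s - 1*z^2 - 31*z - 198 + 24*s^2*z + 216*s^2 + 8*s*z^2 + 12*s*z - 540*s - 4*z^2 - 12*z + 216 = 216*s^2 - 63*s + z^2*(8*s - 5) + z*(24*s^2 + 65*s - 50) - 45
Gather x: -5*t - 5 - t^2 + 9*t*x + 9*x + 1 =-t^2 - 5*t + x*(9*t + 9) - 4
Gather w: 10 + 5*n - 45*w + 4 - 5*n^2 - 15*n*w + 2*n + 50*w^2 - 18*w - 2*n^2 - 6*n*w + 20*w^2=-7*n^2 + 7*n + 70*w^2 + w*(-21*n - 63) + 14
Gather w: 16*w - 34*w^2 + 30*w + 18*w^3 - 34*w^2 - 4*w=18*w^3 - 68*w^2 + 42*w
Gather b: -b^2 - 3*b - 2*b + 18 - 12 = -b^2 - 5*b + 6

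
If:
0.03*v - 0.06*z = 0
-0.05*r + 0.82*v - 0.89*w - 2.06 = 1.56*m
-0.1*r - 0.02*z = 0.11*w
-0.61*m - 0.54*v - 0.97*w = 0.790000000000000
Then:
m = 2.4927030930916*z - 1.3334163470638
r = 2.74907605717986*z - 0.0265179060616626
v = 2.0*z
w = 0.0241071873287842 - 2.68097823379987*z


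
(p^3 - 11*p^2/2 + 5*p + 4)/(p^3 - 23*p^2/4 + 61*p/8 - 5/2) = 4*(2*p^2 - 3*p - 2)/(8*p^2 - 14*p + 5)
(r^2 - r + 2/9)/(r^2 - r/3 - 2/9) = (3*r - 1)/(3*r + 1)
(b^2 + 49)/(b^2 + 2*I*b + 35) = (b - 7*I)/(b - 5*I)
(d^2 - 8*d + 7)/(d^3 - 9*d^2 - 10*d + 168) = (d - 1)/(d^2 - 2*d - 24)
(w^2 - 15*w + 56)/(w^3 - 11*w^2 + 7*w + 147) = (w - 8)/(w^2 - 4*w - 21)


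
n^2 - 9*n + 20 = (n - 5)*(n - 4)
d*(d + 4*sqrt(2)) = d^2 + 4*sqrt(2)*d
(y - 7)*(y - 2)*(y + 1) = y^3 - 8*y^2 + 5*y + 14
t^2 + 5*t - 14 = (t - 2)*(t + 7)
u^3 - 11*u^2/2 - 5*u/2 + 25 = (u - 5)*(u - 5/2)*(u + 2)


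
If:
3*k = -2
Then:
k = -2/3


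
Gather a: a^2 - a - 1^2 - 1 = a^2 - a - 2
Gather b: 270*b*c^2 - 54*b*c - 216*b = b*(270*c^2 - 54*c - 216)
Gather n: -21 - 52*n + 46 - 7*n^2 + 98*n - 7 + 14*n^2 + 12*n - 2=7*n^2 + 58*n + 16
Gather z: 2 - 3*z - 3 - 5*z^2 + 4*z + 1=-5*z^2 + z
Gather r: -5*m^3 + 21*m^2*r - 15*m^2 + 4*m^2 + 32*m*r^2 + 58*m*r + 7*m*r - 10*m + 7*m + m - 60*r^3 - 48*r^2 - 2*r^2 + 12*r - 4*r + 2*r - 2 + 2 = -5*m^3 - 11*m^2 - 2*m - 60*r^3 + r^2*(32*m - 50) + r*(21*m^2 + 65*m + 10)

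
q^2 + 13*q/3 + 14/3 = (q + 2)*(q + 7/3)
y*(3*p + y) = 3*p*y + y^2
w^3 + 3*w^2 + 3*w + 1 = (w + 1)^3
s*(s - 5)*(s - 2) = s^3 - 7*s^2 + 10*s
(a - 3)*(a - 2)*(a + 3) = a^3 - 2*a^2 - 9*a + 18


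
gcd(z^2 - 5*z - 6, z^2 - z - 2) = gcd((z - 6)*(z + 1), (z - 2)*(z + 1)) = z + 1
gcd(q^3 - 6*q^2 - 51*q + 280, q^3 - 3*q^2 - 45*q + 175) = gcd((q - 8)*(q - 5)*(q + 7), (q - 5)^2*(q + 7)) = q^2 + 2*q - 35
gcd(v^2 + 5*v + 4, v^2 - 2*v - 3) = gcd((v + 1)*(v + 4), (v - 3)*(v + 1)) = v + 1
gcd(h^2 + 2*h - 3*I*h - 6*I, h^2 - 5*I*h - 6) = h - 3*I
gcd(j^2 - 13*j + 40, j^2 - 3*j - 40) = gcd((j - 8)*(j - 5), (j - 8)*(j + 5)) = j - 8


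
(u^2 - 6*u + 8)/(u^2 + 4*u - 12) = (u - 4)/(u + 6)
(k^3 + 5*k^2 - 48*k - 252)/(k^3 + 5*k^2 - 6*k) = (k^2 - k - 42)/(k*(k - 1))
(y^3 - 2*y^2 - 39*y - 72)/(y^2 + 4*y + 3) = (y^2 - 5*y - 24)/(y + 1)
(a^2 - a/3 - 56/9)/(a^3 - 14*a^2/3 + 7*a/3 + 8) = (a + 7/3)/(a^2 - 2*a - 3)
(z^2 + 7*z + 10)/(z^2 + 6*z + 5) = (z + 2)/(z + 1)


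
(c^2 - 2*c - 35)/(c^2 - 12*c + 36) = (c^2 - 2*c - 35)/(c^2 - 12*c + 36)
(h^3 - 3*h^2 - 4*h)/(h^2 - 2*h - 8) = h*(h + 1)/(h + 2)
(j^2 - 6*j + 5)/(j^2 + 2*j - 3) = (j - 5)/(j + 3)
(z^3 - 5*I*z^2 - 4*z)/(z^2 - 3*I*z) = (z^2 - 5*I*z - 4)/(z - 3*I)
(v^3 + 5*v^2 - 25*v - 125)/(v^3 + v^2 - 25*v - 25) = (v + 5)/(v + 1)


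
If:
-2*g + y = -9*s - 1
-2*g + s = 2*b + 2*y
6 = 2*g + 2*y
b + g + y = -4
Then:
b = -7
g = -68/3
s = -8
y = 77/3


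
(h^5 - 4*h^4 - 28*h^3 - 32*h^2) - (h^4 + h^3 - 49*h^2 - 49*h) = h^5 - 5*h^4 - 29*h^3 + 17*h^2 + 49*h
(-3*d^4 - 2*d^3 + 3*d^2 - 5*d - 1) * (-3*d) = 9*d^5 + 6*d^4 - 9*d^3 + 15*d^2 + 3*d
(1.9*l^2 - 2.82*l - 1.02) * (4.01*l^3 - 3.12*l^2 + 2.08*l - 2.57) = 7.619*l^5 - 17.2362*l^4 + 8.6602*l^3 - 7.5662*l^2 + 5.1258*l + 2.6214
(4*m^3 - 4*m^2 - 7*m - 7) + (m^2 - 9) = 4*m^3 - 3*m^2 - 7*m - 16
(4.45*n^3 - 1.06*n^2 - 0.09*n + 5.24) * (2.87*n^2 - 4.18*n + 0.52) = 12.7715*n^5 - 21.6432*n^4 + 6.4865*n^3 + 14.8638*n^2 - 21.95*n + 2.7248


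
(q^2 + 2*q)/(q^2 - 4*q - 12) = q/(q - 6)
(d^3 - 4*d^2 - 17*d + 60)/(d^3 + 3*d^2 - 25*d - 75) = (d^2 + d - 12)/(d^2 + 8*d + 15)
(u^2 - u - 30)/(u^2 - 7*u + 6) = (u + 5)/(u - 1)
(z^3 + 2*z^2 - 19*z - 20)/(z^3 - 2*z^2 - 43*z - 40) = (z - 4)/(z - 8)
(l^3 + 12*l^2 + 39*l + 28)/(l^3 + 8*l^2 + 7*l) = (l + 4)/l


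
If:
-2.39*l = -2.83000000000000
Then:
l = 1.18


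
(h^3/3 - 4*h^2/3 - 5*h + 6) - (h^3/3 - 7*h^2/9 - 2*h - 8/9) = -5*h^2/9 - 3*h + 62/9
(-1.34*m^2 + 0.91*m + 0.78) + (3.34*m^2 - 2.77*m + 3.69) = 2.0*m^2 - 1.86*m + 4.47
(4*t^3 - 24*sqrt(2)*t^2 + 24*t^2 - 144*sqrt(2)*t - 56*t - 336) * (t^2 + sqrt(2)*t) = 4*t^5 - 20*sqrt(2)*t^4 + 24*t^4 - 120*sqrt(2)*t^3 - 104*t^3 - 624*t^2 - 56*sqrt(2)*t^2 - 336*sqrt(2)*t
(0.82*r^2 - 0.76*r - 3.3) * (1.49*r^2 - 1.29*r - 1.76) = 1.2218*r^4 - 2.1902*r^3 - 5.3798*r^2 + 5.5946*r + 5.808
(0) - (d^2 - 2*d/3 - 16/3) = -d^2 + 2*d/3 + 16/3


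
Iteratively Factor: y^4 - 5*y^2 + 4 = (y + 2)*(y^3 - 2*y^2 - y + 2) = (y - 1)*(y + 2)*(y^2 - y - 2) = (y - 1)*(y + 1)*(y + 2)*(y - 2)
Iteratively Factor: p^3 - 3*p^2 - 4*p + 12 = (p - 2)*(p^2 - p - 6) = (p - 2)*(p + 2)*(p - 3)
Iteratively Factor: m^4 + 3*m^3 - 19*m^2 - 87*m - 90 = (m + 3)*(m^3 - 19*m - 30) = (m + 3)^2*(m^2 - 3*m - 10) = (m + 2)*(m + 3)^2*(m - 5)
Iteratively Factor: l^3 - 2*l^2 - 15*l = (l - 5)*(l^2 + 3*l) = (l - 5)*(l + 3)*(l)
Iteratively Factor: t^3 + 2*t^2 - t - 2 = (t - 1)*(t^2 + 3*t + 2) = (t - 1)*(t + 2)*(t + 1)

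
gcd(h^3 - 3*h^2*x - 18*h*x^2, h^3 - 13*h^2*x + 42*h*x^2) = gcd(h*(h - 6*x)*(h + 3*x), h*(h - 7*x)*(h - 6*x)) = -h^2 + 6*h*x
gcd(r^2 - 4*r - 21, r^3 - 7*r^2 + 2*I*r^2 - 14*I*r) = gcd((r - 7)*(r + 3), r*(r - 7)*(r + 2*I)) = r - 7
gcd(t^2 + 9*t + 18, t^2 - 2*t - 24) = 1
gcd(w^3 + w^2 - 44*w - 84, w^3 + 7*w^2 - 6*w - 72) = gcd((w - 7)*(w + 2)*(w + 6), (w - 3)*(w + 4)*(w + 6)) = w + 6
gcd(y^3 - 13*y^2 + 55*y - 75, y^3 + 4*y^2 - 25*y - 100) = y - 5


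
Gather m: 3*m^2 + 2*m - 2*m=3*m^2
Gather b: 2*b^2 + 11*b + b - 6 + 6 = 2*b^2 + 12*b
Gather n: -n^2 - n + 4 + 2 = -n^2 - n + 6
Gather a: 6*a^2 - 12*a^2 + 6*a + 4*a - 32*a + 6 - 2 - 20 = -6*a^2 - 22*a - 16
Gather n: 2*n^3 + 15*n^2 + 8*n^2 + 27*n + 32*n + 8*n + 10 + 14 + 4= 2*n^3 + 23*n^2 + 67*n + 28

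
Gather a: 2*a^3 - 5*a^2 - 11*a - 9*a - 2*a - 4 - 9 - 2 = 2*a^3 - 5*a^2 - 22*a - 15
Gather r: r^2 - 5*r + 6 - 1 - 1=r^2 - 5*r + 4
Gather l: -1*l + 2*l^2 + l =2*l^2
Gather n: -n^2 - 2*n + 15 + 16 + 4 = -n^2 - 2*n + 35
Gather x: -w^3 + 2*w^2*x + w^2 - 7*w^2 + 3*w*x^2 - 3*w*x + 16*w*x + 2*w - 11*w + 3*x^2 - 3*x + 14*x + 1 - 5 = -w^3 - 6*w^2 - 9*w + x^2*(3*w + 3) + x*(2*w^2 + 13*w + 11) - 4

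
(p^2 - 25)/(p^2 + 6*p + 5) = (p - 5)/(p + 1)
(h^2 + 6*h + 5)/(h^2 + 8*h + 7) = (h + 5)/(h + 7)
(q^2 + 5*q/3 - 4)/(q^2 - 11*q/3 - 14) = (-3*q^2 - 5*q + 12)/(-3*q^2 + 11*q + 42)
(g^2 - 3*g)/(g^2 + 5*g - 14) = g*(g - 3)/(g^2 + 5*g - 14)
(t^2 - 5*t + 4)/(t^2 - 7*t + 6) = (t - 4)/(t - 6)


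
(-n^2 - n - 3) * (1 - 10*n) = 10*n^3 + 9*n^2 + 29*n - 3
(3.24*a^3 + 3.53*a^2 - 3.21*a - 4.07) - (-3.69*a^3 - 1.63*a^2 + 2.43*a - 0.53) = 6.93*a^3 + 5.16*a^2 - 5.64*a - 3.54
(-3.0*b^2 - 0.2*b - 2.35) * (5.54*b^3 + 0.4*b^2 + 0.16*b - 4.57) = -16.62*b^5 - 2.308*b^4 - 13.579*b^3 + 12.738*b^2 + 0.538*b + 10.7395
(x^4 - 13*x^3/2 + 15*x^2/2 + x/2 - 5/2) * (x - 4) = x^5 - 21*x^4/2 + 67*x^3/2 - 59*x^2/2 - 9*x/2 + 10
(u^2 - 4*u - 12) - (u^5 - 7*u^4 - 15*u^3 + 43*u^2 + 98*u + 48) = -u^5 + 7*u^4 + 15*u^3 - 42*u^2 - 102*u - 60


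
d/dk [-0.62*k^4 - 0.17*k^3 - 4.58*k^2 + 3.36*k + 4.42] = -2.48*k^3 - 0.51*k^2 - 9.16*k + 3.36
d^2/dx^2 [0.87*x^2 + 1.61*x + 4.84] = 1.74000000000000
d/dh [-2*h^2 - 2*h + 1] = -4*h - 2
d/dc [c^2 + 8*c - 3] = 2*c + 8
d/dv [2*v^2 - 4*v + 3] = 4*v - 4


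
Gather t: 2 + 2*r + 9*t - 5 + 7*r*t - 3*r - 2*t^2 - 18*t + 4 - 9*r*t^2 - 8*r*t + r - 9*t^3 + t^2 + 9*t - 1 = -r*t - 9*t^3 + t^2*(-9*r - 1)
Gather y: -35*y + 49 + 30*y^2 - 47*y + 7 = 30*y^2 - 82*y + 56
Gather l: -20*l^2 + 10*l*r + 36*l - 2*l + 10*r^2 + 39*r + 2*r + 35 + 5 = -20*l^2 + l*(10*r + 34) + 10*r^2 + 41*r + 40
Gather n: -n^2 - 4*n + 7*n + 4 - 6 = -n^2 + 3*n - 2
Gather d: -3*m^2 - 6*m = -3*m^2 - 6*m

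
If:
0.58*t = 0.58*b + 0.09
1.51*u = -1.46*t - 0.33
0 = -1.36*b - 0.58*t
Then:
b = -0.05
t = 0.11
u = -0.32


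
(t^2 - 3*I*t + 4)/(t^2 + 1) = (t - 4*I)/(t - I)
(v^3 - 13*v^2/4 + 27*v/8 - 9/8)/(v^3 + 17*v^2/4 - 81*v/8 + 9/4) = (4*v^2 - 7*v + 3)/(4*v^2 + 23*v - 6)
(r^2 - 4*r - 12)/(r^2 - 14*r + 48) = (r + 2)/(r - 8)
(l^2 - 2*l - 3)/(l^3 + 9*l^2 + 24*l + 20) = (l^2 - 2*l - 3)/(l^3 + 9*l^2 + 24*l + 20)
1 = 1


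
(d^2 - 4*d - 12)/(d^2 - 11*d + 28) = (d^2 - 4*d - 12)/(d^2 - 11*d + 28)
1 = 1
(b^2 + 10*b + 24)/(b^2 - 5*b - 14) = (b^2 + 10*b + 24)/(b^2 - 5*b - 14)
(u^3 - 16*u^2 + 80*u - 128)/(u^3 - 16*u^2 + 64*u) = (u^2 - 8*u + 16)/(u*(u - 8))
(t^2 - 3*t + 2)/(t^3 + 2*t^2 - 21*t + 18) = (t - 2)/(t^2 + 3*t - 18)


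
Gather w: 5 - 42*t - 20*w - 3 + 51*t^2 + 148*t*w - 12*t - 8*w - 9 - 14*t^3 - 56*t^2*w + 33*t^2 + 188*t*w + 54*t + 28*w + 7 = -14*t^3 + 84*t^2 + w*(-56*t^2 + 336*t)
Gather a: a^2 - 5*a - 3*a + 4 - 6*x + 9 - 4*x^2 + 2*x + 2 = a^2 - 8*a - 4*x^2 - 4*x + 15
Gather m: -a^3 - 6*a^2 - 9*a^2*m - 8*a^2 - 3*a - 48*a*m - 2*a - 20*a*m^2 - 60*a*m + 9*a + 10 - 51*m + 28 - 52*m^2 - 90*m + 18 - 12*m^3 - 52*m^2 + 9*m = -a^3 - 14*a^2 + 4*a - 12*m^3 + m^2*(-20*a - 104) + m*(-9*a^2 - 108*a - 132) + 56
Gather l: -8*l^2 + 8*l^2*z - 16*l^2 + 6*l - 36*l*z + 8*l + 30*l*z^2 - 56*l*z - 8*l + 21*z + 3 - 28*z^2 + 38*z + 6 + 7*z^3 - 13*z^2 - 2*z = l^2*(8*z - 24) + l*(30*z^2 - 92*z + 6) + 7*z^3 - 41*z^2 + 57*z + 9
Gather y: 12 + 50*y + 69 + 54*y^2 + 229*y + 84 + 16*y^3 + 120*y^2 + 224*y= 16*y^3 + 174*y^2 + 503*y + 165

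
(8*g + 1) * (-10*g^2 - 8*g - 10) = -80*g^3 - 74*g^2 - 88*g - 10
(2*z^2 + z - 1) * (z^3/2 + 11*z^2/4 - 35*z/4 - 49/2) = z^5 + 6*z^4 - 61*z^3/4 - 121*z^2/2 - 63*z/4 + 49/2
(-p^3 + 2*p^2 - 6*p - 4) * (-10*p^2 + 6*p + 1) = 10*p^5 - 26*p^4 + 71*p^3 + 6*p^2 - 30*p - 4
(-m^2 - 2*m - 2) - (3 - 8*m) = -m^2 + 6*m - 5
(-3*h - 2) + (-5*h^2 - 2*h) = -5*h^2 - 5*h - 2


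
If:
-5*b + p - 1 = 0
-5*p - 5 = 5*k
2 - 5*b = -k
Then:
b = 0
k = -2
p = 1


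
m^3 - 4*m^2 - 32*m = m*(m - 8)*(m + 4)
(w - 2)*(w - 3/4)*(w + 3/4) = w^3 - 2*w^2 - 9*w/16 + 9/8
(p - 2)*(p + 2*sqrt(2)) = p^2 - 2*p + 2*sqrt(2)*p - 4*sqrt(2)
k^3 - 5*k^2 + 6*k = k*(k - 3)*(k - 2)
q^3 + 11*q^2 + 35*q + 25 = (q + 1)*(q + 5)^2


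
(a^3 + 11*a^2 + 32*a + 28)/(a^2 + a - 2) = (a^2 + 9*a + 14)/(a - 1)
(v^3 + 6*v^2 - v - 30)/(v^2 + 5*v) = v + 1 - 6/v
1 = 1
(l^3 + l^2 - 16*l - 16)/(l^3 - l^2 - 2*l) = (l^2 - 16)/(l*(l - 2))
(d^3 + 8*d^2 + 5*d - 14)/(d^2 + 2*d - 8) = (d^3 + 8*d^2 + 5*d - 14)/(d^2 + 2*d - 8)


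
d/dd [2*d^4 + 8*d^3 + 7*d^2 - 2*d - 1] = 8*d^3 + 24*d^2 + 14*d - 2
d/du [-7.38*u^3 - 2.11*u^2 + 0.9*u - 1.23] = -22.14*u^2 - 4.22*u + 0.9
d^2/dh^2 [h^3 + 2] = 6*h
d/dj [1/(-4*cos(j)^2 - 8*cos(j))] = -(sin(j)/cos(j)^2 + tan(j))/(2*(cos(j) + 2)^2)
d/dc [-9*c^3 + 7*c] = 7 - 27*c^2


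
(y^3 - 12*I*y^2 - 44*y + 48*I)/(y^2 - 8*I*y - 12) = y - 4*I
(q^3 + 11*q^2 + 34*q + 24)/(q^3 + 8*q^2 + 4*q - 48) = (q + 1)/(q - 2)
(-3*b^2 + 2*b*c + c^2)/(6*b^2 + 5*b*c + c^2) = (-b + c)/(2*b + c)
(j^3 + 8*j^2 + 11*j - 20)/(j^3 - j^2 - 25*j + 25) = (j + 4)/(j - 5)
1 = 1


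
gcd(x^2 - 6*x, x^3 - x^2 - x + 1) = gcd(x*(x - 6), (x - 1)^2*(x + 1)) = 1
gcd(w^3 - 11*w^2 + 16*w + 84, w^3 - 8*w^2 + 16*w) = 1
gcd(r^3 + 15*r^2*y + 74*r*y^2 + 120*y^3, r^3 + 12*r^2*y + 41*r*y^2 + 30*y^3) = r^2 + 11*r*y + 30*y^2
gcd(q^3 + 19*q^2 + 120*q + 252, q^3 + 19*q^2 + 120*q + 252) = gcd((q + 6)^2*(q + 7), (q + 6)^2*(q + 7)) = q^3 + 19*q^2 + 120*q + 252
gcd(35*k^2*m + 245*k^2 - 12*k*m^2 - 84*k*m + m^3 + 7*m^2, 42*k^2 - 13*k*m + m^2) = 7*k - m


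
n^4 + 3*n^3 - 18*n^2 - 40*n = n*(n - 4)*(n + 2)*(n + 5)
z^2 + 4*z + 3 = (z + 1)*(z + 3)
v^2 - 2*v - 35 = (v - 7)*(v + 5)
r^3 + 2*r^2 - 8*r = r*(r - 2)*(r + 4)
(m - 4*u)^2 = m^2 - 8*m*u + 16*u^2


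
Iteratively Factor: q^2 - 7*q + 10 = (q - 5)*(q - 2)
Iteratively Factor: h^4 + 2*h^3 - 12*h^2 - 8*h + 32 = (h + 4)*(h^3 - 2*h^2 - 4*h + 8) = (h + 2)*(h + 4)*(h^2 - 4*h + 4) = (h - 2)*(h + 2)*(h + 4)*(h - 2)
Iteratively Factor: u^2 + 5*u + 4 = (u + 4)*(u + 1)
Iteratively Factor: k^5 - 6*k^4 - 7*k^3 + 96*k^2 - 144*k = (k - 4)*(k^4 - 2*k^3 - 15*k^2 + 36*k) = (k - 4)*(k - 3)*(k^3 + k^2 - 12*k) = k*(k - 4)*(k - 3)*(k^2 + k - 12) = k*(k - 4)*(k - 3)^2*(k + 4)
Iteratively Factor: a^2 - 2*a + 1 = (a - 1)*(a - 1)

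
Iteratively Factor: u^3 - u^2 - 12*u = (u + 3)*(u^2 - 4*u) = u*(u + 3)*(u - 4)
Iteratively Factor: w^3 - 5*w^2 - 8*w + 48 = (w - 4)*(w^2 - w - 12) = (w - 4)^2*(w + 3)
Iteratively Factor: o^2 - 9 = (o + 3)*(o - 3)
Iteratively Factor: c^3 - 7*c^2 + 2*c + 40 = (c - 4)*(c^2 - 3*c - 10) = (c - 4)*(c + 2)*(c - 5)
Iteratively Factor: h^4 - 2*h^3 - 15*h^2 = (h - 5)*(h^3 + 3*h^2) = h*(h - 5)*(h^2 + 3*h) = h^2*(h - 5)*(h + 3)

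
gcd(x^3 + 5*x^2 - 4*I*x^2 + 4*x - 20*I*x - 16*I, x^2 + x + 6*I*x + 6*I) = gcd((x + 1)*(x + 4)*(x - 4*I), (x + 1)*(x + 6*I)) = x + 1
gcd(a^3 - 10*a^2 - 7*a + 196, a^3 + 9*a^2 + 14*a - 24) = a + 4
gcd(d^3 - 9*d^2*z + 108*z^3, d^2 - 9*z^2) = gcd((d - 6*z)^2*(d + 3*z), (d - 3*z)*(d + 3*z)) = d + 3*z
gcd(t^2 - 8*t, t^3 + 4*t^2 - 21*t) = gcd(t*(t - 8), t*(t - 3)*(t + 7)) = t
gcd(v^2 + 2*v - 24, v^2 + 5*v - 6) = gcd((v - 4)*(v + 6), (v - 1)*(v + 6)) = v + 6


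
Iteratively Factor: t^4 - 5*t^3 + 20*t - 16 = (t + 2)*(t^3 - 7*t^2 + 14*t - 8) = (t - 4)*(t + 2)*(t^2 - 3*t + 2) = (t - 4)*(t - 1)*(t + 2)*(t - 2)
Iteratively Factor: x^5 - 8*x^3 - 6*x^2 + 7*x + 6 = (x - 1)*(x^4 + x^3 - 7*x^2 - 13*x - 6) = (x - 1)*(x + 2)*(x^3 - x^2 - 5*x - 3) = (x - 1)*(x + 1)*(x + 2)*(x^2 - 2*x - 3) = (x - 1)*(x + 1)^2*(x + 2)*(x - 3)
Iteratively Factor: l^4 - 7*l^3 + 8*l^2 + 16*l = (l)*(l^3 - 7*l^2 + 8*l + 16) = l*(l + 1)*(l^2 - 8*l + 16) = l*(l - 4)*(l + 1)*(l - 4)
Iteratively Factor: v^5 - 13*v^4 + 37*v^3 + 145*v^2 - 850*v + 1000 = (v - 5)*(v^4 - 8*v^3 - 3*v^2 + 130*v - 200) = (v - 5)^2*(v^3 - 3*v^2 - 18*v + 40) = (v - 5)^3*(v^2 + 2*v - 8) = (v - 5)^3*(v + 4)*(v - 2)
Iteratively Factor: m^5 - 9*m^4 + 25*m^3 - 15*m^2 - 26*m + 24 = (m + 1)*(m^4 - 10*m^3 + 35*m^2 - 50*m + 24) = (m - 3)*(m + 1)*(m^3 - 7*m^2 + 14*m - 8) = (m - 4)*(m - 3)*(m + 1)*(m^2 - 3*m + 2) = (m - 4)*(m - 3)*(m - 1)*(m + 1)*(m - 2)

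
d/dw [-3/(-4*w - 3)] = -12/(4*w + 3)^2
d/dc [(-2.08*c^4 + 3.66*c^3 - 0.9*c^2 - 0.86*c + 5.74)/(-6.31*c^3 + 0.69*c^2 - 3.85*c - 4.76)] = (13.1248*c^6 - 2.87039999999999*c^5 + 20.8704*c^4 + 0.568000000000001*c^3 + 60.4518*c^2 + 0.646800000000001*c + 26.1926)/(39.8161*c^6 - 8.7078*c^5 + 49.0631*c^4 + 54.7582*c^3 + 8.2537*c^2 + 36.652*c + 22.6576)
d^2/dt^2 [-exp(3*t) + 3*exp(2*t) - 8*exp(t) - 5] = (-9*exp(2*t) + 12*exp(t) - 8)*exp(t)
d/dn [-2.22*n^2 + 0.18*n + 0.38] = 0.18 - 4.44*n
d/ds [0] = 0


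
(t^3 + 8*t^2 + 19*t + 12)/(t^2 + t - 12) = (t^2 + 4*t + 3)/(t - 3)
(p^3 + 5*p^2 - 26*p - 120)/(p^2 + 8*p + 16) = (p^2 + p - 30)/(p + 4)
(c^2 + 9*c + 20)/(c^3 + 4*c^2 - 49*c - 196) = (c + 5)/(c^2 - 49)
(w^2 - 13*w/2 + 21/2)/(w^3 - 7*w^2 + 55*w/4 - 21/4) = 2/(2*w - 1)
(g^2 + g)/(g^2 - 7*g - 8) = g/(g - 8)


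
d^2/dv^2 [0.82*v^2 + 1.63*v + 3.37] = 1.64000000000000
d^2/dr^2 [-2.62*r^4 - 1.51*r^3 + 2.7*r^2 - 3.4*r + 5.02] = -31.44*r^2 - 9.06*r + 5.4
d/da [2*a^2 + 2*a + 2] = 4*a + 2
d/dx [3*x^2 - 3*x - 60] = 6*x - 3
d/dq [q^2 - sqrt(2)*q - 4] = 2*q - sqrt(2)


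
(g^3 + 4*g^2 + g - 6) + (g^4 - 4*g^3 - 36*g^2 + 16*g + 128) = g^4 - 3*g^3 - 32*g^2 + 17*g + 122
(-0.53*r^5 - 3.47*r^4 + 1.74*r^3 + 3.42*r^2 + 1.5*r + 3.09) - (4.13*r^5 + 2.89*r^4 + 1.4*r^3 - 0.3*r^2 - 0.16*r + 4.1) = -4.66*r^5 - 6.36*r^4 + 0.34*r^3 + 3.72*r^2 + 1.66*r - 1.01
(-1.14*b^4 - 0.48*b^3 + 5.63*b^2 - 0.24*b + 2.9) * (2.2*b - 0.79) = -2.508*b^5 - 0.1554*b^4 + 12.7652*b^3 - 4.9757*b^2 + 6.5696*b - 2.291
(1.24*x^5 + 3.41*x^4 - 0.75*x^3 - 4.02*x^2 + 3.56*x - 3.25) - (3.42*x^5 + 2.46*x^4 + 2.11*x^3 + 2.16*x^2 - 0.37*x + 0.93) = -2.18*x^5 + 0.95*x^4 - 2.86*x^3 - 6.18*x^2 + 3.93*x - 4.18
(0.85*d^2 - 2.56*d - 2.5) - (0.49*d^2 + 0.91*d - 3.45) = 0.36*d^2 - 3.47*d + 0.95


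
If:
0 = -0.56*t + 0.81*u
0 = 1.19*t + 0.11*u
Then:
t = 0.00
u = 0.00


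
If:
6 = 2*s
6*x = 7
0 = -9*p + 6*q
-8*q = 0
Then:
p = 0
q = 0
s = 3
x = 7/6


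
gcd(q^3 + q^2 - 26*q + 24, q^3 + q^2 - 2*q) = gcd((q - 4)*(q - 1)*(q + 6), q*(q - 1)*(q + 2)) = q - 1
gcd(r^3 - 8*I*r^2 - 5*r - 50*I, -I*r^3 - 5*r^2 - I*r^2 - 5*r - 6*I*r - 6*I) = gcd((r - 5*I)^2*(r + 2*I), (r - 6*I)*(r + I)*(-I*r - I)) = 1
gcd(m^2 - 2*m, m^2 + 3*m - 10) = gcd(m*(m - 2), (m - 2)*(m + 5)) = m - 2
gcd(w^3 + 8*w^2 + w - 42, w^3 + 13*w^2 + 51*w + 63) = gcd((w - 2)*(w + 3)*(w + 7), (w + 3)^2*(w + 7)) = w^2 + 10*w + 21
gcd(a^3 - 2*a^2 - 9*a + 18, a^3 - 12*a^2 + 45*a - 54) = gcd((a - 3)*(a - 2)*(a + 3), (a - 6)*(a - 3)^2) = a - 3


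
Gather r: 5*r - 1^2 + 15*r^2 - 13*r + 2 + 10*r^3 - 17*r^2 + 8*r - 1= 10*r^3 - 2*r^2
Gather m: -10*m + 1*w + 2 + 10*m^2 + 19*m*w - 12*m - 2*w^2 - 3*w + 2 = 10*m^2 + m*(19*w - 22) - 2*w^2 - 2*w + 4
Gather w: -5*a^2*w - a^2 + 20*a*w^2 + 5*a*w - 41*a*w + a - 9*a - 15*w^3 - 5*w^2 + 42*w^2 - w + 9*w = -a^2 - 8*a - 15*w^3 + w^2*(20*a + 37) + w*(-5*a^2 - 36*a + 8)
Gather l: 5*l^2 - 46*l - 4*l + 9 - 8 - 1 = 5*l^2 - 50*l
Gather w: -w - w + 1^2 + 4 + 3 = 8 - 2*w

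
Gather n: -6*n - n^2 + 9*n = -n^2 + 3*n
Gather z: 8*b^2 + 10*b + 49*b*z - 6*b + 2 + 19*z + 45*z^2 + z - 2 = 8*b^2 + 4*b + 45*z^2 + z*(49*b + 20)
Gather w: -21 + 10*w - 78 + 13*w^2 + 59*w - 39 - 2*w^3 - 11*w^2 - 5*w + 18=-2*w^3 + 2*w^2 + 64*w - 120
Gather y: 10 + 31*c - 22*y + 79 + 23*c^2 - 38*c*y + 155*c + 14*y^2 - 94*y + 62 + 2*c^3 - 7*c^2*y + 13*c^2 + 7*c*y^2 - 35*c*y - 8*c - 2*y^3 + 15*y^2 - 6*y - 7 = 2*c^3 + 36*c^2 + 178*c - 2*y^3 + y^2*(7*c + 29) + y*(-7*c^2 - 73*c - 122) + 144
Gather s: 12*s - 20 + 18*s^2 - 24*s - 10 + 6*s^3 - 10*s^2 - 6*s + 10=6*s^3 + 8*s^2 - 18*s - 20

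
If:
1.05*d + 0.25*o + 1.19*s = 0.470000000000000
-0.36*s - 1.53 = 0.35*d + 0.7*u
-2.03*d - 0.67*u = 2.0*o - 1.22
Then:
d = -6.64728532922603*u - 14.901809780516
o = 6.41199460916442*u + 15.7353369272237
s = 4.51819407008086*u + 10.2378706199461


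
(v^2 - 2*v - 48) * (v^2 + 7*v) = v^4 + 5*v^3 - 62*v^2 - 336*v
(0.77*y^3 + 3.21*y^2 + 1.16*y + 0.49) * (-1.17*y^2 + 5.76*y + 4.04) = -0.9009*y^5 + 0.6795*y^4 + 20.2432*y^3 + 19.0767*y^2 + 7.5088*y + 1.9796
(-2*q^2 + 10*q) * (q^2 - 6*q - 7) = -2*q^4 + 22*q^3 - 46*q^2 - 70*q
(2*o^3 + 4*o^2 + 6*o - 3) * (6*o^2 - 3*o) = 12*o^5 + 18*o^4 + 24*o^3 - 36*o^2 + 9*o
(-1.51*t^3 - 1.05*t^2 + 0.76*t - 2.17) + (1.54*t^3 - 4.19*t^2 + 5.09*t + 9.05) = 0.03*t^3 - 5.24*t^2 + 5.85*t + 6.88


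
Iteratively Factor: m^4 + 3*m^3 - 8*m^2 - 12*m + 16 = (m - 1)*(m^3 + 4*m^2 - 4*m - 16) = (m - 1)*(m + 2)*(m^2 + 2*m - 8) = (m - 1)*(m + 2)*(m + 4)*(m - 2)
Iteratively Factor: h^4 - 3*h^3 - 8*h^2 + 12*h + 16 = (h - 4)*(h^3 + h^2 - 4*h - 4) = (h - 4)*(h + 2)*(h^2 - h - 2) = (h - 4)*(h - 2)*(h + 2)*(h + 1)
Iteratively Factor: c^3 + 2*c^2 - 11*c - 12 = (c - 3)*(c^2 + 5*c + 4) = (c - 3)*(c + 4)*(c + 1)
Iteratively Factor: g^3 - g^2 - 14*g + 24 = (g - 2)*(g^2 + g - 12) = (g - 3)*(g - 2)*(g + 4)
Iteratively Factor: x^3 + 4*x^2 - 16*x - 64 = (x - 4)*(x^2 + 8*x + 16) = (x - 4)*(x + 4)*(x + 4)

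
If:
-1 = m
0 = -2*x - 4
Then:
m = -1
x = -2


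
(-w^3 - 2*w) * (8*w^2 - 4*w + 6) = -8*w^5 + 4*w^4 - 22*w^3 + 8*w^2 - 12*w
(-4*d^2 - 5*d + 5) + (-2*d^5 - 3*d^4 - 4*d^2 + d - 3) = -2*d^5 - 3*d^4 - 8*d^2 - 4*d + 2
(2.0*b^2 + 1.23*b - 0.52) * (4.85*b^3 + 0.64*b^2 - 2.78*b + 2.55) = 9.7*b^5 + 7.2455*b^4 - 7.2948*b^3 + 1.3478*b^2 + 4.5821*b - 1.326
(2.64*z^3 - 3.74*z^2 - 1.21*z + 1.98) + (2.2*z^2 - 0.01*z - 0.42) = 2.64*z^3 - 1.54*z^2 - 1.22*z + 1.56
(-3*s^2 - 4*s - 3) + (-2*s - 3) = -3*s^2 - 6*s - 6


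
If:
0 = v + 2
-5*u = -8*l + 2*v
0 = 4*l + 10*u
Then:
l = -2/5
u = 4/25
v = -2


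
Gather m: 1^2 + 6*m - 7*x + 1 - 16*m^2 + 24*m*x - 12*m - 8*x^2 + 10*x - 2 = -16*m^2 + m*(24*x - 6) - 8*x^2 + 3*x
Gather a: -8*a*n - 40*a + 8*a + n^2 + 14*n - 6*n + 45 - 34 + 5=a*(-8*n - 32) + n^2 + 8*n + 16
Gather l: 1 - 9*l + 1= 2 - 9*l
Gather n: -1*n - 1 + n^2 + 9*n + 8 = n^2 + 8*n + 7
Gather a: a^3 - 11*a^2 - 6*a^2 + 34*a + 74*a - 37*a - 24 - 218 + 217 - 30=a^3 - 17*a^2 + 71*a - 55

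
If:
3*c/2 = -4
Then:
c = -8/3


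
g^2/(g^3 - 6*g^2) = 1/(g - 6)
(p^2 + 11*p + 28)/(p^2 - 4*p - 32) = (p + 7)/(p - 8)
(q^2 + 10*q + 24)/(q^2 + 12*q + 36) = (q + 4)/(q + 6)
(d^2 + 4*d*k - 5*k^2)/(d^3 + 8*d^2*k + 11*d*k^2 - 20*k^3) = 1/(d + 4*k)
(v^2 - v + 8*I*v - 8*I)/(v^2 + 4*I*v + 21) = (v^2 - v + 8*I*v - 8*I)/(v^2 + 4*I*v + 21)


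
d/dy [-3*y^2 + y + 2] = 1 - 6*y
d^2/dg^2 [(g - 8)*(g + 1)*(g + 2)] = 6*g - 10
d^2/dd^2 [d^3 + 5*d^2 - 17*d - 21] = 6*d + 10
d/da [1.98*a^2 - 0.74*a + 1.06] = 3.96*a - 0.74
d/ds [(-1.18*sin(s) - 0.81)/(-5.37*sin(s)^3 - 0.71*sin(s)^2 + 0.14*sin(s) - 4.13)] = (-12.6732*sin(s)^3 - 13.8869*sin(s)^2 - 1.1502*sin(s) + 4.9868)*cos(s)/(28.8369*sin(s)^6 + 7.6254*sin(s)^5 - 0.9995*sin(s)^4 + 44.1574*sin(s)^3 + 5.8842*sin(s)^2 - 1.1564*sin(s) + 17.0569)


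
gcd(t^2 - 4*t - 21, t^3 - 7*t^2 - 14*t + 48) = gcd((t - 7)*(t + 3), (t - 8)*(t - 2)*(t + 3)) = t + 3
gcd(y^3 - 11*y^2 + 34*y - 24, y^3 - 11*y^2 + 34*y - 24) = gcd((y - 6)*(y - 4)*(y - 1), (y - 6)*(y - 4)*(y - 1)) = y^3 - 11*y^2 + 34*y - 24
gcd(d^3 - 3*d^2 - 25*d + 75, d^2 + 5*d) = d + 5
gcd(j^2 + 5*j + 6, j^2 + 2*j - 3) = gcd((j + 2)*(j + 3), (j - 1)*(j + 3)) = j + 3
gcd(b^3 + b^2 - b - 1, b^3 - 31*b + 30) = b - 1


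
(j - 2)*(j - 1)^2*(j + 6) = j^4 + 2*j^3 - 19*j^2 + 28*j - 12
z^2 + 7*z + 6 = (z + 1)*(z + 6)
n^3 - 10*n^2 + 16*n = n*(n - 8)*(n - 2)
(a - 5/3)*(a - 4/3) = a^2 - 3*a + 20/9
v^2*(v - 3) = v^3 - 3*v^2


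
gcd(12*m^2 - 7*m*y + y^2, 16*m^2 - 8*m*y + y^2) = -4*m + y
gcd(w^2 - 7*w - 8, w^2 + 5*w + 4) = w + 1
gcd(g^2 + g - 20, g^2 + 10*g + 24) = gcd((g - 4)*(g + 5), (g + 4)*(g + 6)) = 1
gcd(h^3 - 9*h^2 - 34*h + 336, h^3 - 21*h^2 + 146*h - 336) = h^2 - 15*h + 56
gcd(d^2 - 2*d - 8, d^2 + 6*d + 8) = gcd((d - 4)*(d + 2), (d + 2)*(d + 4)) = d + 2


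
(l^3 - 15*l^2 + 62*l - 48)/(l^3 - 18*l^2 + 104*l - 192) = (l - 1)/(l - 4)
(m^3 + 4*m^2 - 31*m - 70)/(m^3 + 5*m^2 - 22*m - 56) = (m - 5)/(m - 4)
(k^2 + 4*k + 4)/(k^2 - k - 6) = (k + 2)/(k - 3)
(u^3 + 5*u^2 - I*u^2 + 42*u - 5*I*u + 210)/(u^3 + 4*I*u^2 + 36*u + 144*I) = (u^2 + u*(5 - 7*I) - 35*I)/(u^2 - 2*I*u + 24)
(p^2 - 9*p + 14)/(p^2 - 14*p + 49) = (p - 2)/(p - 7)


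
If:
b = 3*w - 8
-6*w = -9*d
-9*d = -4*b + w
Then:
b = 56/5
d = 64/15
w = 32/5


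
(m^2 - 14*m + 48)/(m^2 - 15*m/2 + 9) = 2*(m - 8)/(2*m - 3)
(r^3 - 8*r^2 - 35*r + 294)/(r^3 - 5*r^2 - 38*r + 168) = (r - 7)/(r - 4)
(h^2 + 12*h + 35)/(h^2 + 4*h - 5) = (h + 7)/(h - 1)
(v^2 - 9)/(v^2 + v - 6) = (v - 3)/(v - 2)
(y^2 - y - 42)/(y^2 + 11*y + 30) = (y - 7)/(y + 5)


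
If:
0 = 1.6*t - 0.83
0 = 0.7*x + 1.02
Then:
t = 0.52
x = -1.46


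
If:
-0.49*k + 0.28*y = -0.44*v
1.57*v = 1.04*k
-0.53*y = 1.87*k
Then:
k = 0.00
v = 0.00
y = 0.00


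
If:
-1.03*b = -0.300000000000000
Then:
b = 0.29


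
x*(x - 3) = x^2 - 3*x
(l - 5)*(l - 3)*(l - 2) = l^3 - 10*l^2 + 31*l - 30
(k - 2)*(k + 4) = k^2 + 2*k - 8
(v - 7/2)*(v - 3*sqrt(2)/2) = v^2 - 7*v/2 - 3*sqrt(2)*v/2 + 21*sqrt(2)/4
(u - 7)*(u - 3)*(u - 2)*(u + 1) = u^4 - 11*u^3 + 29*u^2 - u - 42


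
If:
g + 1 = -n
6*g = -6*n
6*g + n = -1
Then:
No Solution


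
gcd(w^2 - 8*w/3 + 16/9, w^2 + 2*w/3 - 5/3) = 1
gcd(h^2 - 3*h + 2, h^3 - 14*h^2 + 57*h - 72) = 1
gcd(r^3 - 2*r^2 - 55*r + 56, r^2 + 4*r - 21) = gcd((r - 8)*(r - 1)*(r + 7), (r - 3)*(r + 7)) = r + 7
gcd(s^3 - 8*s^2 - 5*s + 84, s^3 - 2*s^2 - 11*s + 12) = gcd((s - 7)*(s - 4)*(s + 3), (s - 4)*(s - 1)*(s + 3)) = s^2 - s - 12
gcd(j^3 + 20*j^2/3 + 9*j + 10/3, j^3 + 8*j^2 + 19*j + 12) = j + 1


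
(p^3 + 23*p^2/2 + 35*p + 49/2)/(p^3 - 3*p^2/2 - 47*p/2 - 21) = (p + 7)/(p - 6)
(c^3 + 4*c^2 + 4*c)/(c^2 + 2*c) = c + 2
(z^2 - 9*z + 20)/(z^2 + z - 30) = (z - 4)/(z + 6)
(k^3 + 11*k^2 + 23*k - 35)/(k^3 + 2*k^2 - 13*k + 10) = (k + 7)/(k - 2)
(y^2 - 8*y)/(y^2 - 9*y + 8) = y/(y - 1)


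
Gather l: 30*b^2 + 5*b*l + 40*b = 30*b^2 + 5*b*l + 40*b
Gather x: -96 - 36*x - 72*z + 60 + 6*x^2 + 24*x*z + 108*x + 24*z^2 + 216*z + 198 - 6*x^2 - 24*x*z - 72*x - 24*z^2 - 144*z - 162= 0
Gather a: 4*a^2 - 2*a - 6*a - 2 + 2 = 4*a^2 - 8*a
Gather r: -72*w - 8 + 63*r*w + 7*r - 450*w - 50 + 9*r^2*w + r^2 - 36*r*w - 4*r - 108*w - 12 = r^2*(9*w + 1) + r*(27*w + 3) - 630*w - 70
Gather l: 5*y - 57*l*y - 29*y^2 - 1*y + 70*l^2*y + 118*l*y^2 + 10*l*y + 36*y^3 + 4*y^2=70*l^2*y + l*(118*y^2 - 47*y) + 36*y^3 - 25*y^2 + 4*y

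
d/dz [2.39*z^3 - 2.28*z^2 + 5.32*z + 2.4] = 7.17*z^2 - 4.56*z + 5.32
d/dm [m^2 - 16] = 2*m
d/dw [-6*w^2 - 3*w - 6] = -12*w - 3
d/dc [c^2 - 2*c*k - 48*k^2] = 2*c - 2*k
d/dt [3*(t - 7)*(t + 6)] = 6*t - 3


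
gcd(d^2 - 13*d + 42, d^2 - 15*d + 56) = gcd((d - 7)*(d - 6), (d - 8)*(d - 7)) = d - 7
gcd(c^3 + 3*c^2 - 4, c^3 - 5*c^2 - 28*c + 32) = c - 1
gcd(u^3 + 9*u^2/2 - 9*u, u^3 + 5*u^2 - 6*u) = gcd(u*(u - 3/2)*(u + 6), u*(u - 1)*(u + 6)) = u^2 + 6*u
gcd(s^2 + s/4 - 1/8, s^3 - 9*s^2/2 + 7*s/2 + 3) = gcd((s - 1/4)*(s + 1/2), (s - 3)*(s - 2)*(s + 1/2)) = s + 1/2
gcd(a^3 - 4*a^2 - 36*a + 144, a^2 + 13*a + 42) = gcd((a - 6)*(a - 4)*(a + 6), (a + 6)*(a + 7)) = a + 6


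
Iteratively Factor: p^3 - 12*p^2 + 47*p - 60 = (p - 4)*(p^2 - 8*p + 15) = (p - 5)*(p - 4)*(p - 3)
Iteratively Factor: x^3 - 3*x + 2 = (x - 1)*(x^2 + x - 2) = (x - 1)^2*(x + 2)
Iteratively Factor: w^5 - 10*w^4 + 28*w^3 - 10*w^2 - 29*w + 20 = (w - 5)*(w^4 - 5*w^3 + 3*w^2 + 5*w - 4) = (w - 5)*(w + 1)*(w^3 - 6*w^2 + 9*w - 4) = (w - 5)*(w - 1)*(w + 1)*(w^2 - 5*w + 4) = (w - 5)*(w - 4)*(w - 1)*(w + 1)*(w - 1)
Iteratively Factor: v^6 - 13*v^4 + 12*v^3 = (v + 4)*(v^5 - 4*v^4 + 3*v^3) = (v - 3)*(v + 4)*(v^4 - v^3) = v*(v - 3)*(v + 4)*(v^3 - v^2) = v^2*(v - 3)*(v + 4)*(v^2 - v) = v^2*(v - 3)*(v - 1)*(v + 4)*(v)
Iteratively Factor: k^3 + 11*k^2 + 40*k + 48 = (k + 4)*(k^2 + 7*k + 12) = (k + 3)*(k + 4)*(k + 4)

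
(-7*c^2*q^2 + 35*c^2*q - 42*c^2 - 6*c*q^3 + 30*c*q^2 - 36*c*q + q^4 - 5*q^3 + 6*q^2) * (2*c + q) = -14*c^3*q^2 + 70*c^3*q - 84*c^3 - 19*c^2*q^3 + 95*c^2*q^2 - 114*c^2*q - 4*c*q^4 + 20*c*q^3 - 24*c*q^2 + q^5 - 5*q^4 + 6*q^3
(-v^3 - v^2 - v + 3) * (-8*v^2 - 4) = 8*v^5 + 8*v^4 + 12*v^3 - 20*v^2 + 4*v - 12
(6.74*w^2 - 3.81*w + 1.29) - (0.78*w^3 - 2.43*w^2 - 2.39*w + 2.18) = -0.78*w^3 + 9.17*w^2 - 1.42*w - 0.89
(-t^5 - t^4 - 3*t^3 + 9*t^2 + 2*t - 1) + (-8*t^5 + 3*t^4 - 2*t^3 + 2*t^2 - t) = -9*t^5 + 2*t^4 - 5*t^3 + 11*t^2 + t - 1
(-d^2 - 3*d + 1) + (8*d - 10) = -d^2 + 5*d - 9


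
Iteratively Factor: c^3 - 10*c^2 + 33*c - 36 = (c - 3)*(c^2 - 7*c + 12) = (c - 3)^2*(c - 4)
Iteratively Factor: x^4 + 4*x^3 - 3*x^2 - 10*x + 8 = (x - 1)*(x^3 + 5*x^2 + 2*x - 8) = (x - 1)^2*(x^2 + 6*x + 8) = (x - 1)^2*(x + 2)*(x + 4)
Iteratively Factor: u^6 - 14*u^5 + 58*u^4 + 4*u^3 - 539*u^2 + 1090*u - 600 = (u - 4)*(u^5 - 10*u^4 + 18*u^3 + 76*u^2 - 235*u + 150) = (u - 5)*(u - 4)*(u^4 - 5*u^3 - 7*u^2 + 41*u - 30) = (u - 5)*(u - 4)*(u - 2)*(u^3 - 3*u^2 - 13*u + 15) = (u - 5)*(u - 4)*(u - 2)*(u + 3)*(u^2 - 6*u + 5) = (u - 5)^2*(u - 4)*(u - 2)*(u + 3)*(u - 1)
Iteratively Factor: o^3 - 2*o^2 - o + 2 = (o + 1)*(o^2 - 3*o + 2) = (o - 1)*(o + 1)*(o - 2)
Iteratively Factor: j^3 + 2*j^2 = (j)*(j^2 + 2*j) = j^2*(j + 2)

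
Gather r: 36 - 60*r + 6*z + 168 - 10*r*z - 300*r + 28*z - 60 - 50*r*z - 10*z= r*(-60*z - 360) + 24*z + 144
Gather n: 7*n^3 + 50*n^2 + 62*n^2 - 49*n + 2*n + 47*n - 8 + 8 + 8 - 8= 7*n^3 + 112*n^2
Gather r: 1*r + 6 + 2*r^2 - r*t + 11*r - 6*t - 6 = 2*r^2 + r*(12 - t) - 6*t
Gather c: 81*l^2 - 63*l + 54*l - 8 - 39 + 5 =81*l^2 - 9*l - 42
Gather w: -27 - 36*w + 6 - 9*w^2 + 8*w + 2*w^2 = -7*w^2 - 28*w - 21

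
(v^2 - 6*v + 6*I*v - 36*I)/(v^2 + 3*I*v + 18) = (v - 6)/(v - 3*I)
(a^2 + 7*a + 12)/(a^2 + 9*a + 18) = (a + 4)/(a + 6)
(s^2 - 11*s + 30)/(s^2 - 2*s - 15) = (s - 6)/(s + 3)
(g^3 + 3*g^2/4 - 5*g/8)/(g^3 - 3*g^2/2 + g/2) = (g + 5/4)/(g - 1)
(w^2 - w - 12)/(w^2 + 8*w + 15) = (w - 4)/(w + 5)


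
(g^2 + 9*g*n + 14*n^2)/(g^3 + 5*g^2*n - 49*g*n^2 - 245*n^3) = (g + 2*n)/(g^2 - 2*g*n - 35*n^2)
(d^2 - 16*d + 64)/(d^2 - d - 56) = (d - 8)/(d + 7)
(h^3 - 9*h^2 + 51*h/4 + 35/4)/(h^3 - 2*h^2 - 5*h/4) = (h - 7)/h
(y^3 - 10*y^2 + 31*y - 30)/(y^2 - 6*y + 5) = (y^2 - 5*y + 6)/(y - 1)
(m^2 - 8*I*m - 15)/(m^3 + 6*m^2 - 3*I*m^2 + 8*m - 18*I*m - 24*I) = (m - 5*I)/(m^2 + 6*m + 8)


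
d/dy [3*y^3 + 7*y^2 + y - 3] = 9*y^2 + 14*y + 1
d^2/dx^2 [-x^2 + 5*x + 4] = -2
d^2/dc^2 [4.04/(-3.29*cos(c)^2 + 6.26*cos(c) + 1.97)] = (-174.917456*(1 - cos(c)^2)^2 + 249.616248*cos(c)^3 - 350.51444*cos(c)^2 - 449.410408*cos(c) + 543.922168)/(-3.29*cos(c)^2 + 6.26*cos(c) + 1.97)^3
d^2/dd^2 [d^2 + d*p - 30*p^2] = 2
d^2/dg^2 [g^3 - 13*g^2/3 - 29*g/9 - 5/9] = 6*g - 26/3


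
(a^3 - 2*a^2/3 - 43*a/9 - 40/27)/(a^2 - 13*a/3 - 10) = (9*a^2 - 21*a - 8)/(9*(a - 6))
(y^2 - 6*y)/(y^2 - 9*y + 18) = y/(y - 3)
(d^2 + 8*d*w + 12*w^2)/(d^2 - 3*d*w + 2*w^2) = (d^2 + 8*d*w + 12*w^2)/(d^2 - 3*d*w + 2*w^2)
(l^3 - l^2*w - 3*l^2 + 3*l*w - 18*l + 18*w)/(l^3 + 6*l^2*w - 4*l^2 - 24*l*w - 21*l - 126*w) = (l^2 - l*w - 6*l + 6*w)/(l^2 + 6*l*w - 7*l - 42*w)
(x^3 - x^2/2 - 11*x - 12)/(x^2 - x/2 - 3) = (x^2 - 2*x - 8)/(x - 2)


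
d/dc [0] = 0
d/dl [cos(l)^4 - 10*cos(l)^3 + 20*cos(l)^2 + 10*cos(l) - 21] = 2*(-2*cos(l)^3 + 15*cos(l)^2 - 20*cos(l) - 5)*sin(l)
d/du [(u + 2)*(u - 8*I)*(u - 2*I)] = 3*u^2 + u*(4 - 20*I) - 16 - 20*I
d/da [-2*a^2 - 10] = -4*a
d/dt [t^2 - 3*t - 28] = 2*t - 3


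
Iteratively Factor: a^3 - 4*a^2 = (a)*(a^2 - 4*a) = a*(a - 4)*(a)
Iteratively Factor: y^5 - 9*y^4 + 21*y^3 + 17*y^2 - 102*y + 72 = (y - 3)*(y^4 - 6*y^3 + 3*y^2 + 26*y - 24) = (y - 3)*(y + 2)*(y^3 - 8*y^2 + 19*y - 12) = (y - 3)*(y - 1)*(y + 2)*(y^2 - 7*y + 12) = (y - 3)^2*(y - 1)*(y + 2)*(y - 4)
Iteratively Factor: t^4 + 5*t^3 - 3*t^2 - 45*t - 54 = (t - 3)*(t^3 + 8*t^2 + 21*t + 18) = (t - 3)*(t + 3)*(t^2 + 5*t + 6) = (t - 3)*(t + 3)^2*(t + 2)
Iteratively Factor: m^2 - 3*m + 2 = (m - 1)*(m - 2)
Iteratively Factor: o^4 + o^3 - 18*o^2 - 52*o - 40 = (o - 5)*(o^3 + 6*o^2 + 12*o + 8) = (o - 5)*(o + 2)*(o^2 + 4*o + 4) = (o - 5)*(o + 2)^2*(o + 2)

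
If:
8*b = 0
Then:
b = 0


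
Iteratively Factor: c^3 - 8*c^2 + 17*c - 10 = (c - 5)*(c^2 - 3*c + 2) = (c - 5)*(c - 2)*(c - 1)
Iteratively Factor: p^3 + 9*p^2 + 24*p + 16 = (p + 1)*(p^2 + 8*p + 16) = (p + 1)*(p + 4)*(p + 4)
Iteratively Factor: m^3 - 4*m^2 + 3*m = (m - 3)*(m^2 - m) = m*(m - 3)*(m - 1)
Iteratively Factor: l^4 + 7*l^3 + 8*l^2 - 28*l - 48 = (l + 4)*(l^3 + 3*l^2 - 4*l - 12) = (l + 3)*(l + 4)*(l^2 - 4) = (l + 2)*(l + 3)*(l + 4)*(l - 2)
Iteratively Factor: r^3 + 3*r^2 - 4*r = (r - 1)*(r^2 + 4*r) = (r - 1)*(r + 4)*(r)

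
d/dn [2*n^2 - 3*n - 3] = 4*n - 3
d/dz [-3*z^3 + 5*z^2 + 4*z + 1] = -9*z^2 + 10*z + 4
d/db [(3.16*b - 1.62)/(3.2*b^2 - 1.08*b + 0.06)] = (-10.112*b^2 + 10.368*b - 1.56)/(10.24*b^4 - 6.912*b^3 + 1.5504*b^2 - 0.1296*b + 0.0036)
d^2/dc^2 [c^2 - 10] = 2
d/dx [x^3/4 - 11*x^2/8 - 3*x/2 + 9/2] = 3*x^2/4 - 11*x/4 - 3/2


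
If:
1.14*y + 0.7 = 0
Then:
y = -0.61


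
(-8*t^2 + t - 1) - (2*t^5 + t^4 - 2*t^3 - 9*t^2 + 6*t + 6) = -2*t^5 - t^4 + 2*t^3 + t^2 - 5*t - 7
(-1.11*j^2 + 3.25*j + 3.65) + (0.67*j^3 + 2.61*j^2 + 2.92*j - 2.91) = 0.67*j^3 + 1.5*j^2 + 6.17*j + 0.74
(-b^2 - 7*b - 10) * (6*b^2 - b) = -6*b^4 - 41*b^3 - 53*b^2 + 10*b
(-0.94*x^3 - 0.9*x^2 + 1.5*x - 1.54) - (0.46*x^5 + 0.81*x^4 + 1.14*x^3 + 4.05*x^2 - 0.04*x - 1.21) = -0.46*x^5 - 0.81*x^4 - 2.08*x^3 - 4.95*x^2 + 1.54*x - 0.33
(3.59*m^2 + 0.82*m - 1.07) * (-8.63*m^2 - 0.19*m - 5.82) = -30.9817*m^4 - 7.7587*m^3 - 11.8155*m^2 - 4.5691*m + 6.2274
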